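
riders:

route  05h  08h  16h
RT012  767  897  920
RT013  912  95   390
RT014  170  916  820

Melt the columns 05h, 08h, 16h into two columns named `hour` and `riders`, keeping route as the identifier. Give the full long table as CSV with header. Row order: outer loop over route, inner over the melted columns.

Each (route, column) pair becomes one row: 3 × 3 = 9 rows.
For example, (RT012, 05h) → riders=767.

route,hour,riders
RT012,05h,767
RT012,08h,897
RT012,16h,920
RT013,05h,912
RT013,08h,95
RT013,16h,390
RT014,05h,170
RT014,08h,916
RT014,16h,820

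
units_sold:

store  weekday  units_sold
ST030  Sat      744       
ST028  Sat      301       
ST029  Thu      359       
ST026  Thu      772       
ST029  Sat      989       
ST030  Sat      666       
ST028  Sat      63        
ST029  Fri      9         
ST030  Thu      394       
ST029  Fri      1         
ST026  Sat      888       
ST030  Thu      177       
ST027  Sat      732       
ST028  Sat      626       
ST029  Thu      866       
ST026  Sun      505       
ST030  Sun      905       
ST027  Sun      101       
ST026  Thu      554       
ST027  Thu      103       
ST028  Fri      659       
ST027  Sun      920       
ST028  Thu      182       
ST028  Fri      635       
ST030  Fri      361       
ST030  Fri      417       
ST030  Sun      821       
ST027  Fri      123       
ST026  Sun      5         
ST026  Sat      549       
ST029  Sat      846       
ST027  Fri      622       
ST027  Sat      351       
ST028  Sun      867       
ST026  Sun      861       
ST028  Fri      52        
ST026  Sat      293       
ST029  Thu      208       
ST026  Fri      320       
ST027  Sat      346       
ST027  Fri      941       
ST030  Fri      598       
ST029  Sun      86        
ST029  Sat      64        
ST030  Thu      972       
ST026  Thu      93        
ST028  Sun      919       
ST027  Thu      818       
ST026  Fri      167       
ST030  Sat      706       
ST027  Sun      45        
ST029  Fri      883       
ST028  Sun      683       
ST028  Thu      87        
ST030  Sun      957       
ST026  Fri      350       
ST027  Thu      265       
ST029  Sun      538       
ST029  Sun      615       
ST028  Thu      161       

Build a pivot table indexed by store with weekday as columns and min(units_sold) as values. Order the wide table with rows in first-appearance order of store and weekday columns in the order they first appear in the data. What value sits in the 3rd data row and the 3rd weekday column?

With rows in first-appearance order of store, row 3 is store=ST029. weekday columns in first-appearance order: Sat, Thu, Fri, Sun; column 3 is Fri.
Long rows with store=ST029, weekday=Fri: min(9, 1, 883) = 1.

1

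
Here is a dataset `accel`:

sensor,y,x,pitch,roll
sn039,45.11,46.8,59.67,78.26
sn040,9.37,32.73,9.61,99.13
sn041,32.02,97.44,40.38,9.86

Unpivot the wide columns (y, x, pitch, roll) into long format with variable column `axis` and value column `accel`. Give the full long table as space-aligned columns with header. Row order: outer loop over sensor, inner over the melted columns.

Each (sensor, column) pair becomes one row: 3 × 4 = 12 rows.
For example, (sn039, y) → accel=45.11.

sensor  axis   accel
sn039   y      45.11
sn039   x      46.8 
sn039   pitch  59.67
sn039   roll   78.26
sn040   y      9.37 
sn040   x      32.73
sn040   pitch  9.61 
sn040   roll   99.13
sn041   y      32.02
sn041   x      97.44
sn041   pitch  40.38
sn041   roll   9.86 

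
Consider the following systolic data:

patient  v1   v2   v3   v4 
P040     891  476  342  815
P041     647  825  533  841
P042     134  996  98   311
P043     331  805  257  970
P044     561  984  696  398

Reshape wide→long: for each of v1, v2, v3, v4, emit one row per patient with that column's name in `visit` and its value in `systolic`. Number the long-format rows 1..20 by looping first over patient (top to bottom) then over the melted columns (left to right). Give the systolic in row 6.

20 rows total (5 × 4). Row 6: index ⌊(6-1)/4⌋ = 1 into patient → P041; (6-1) mod 4 = 1 into the melted columns → v2.
So row 6 is (P041, v2, 825); systolic = 825.

825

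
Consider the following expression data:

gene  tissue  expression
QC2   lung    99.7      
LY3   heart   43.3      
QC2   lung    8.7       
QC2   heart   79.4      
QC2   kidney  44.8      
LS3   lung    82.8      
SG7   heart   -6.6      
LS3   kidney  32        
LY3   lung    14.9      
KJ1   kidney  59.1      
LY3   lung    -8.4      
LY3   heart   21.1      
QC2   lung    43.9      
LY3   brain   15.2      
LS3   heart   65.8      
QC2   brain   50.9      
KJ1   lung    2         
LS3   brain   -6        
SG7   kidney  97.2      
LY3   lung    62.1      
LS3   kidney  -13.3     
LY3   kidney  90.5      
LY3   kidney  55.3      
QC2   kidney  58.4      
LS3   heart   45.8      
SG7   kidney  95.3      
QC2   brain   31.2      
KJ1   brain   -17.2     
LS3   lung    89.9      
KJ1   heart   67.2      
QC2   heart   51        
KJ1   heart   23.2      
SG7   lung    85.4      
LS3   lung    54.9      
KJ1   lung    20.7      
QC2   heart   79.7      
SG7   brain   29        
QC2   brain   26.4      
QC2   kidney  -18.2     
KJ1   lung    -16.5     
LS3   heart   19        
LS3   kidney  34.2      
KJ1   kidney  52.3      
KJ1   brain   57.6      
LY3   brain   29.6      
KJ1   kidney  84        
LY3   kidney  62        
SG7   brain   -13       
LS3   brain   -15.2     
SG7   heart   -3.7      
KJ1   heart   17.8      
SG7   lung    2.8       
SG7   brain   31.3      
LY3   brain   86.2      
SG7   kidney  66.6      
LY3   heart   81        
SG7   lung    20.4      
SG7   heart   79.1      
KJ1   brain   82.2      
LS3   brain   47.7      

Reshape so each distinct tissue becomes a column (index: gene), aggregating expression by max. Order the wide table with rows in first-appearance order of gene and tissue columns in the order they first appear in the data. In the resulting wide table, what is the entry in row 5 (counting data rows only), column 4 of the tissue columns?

With rows in first-appearance order of gene, row 5 is gene=KJ1. tissue columns in first-appearance order: lung, heart, kidney, brain; column 4 is brain.
Long rows with gene=KJ1, tissue=brain: max(-17.2, 57.6, 82.2) = 82.2.

82.2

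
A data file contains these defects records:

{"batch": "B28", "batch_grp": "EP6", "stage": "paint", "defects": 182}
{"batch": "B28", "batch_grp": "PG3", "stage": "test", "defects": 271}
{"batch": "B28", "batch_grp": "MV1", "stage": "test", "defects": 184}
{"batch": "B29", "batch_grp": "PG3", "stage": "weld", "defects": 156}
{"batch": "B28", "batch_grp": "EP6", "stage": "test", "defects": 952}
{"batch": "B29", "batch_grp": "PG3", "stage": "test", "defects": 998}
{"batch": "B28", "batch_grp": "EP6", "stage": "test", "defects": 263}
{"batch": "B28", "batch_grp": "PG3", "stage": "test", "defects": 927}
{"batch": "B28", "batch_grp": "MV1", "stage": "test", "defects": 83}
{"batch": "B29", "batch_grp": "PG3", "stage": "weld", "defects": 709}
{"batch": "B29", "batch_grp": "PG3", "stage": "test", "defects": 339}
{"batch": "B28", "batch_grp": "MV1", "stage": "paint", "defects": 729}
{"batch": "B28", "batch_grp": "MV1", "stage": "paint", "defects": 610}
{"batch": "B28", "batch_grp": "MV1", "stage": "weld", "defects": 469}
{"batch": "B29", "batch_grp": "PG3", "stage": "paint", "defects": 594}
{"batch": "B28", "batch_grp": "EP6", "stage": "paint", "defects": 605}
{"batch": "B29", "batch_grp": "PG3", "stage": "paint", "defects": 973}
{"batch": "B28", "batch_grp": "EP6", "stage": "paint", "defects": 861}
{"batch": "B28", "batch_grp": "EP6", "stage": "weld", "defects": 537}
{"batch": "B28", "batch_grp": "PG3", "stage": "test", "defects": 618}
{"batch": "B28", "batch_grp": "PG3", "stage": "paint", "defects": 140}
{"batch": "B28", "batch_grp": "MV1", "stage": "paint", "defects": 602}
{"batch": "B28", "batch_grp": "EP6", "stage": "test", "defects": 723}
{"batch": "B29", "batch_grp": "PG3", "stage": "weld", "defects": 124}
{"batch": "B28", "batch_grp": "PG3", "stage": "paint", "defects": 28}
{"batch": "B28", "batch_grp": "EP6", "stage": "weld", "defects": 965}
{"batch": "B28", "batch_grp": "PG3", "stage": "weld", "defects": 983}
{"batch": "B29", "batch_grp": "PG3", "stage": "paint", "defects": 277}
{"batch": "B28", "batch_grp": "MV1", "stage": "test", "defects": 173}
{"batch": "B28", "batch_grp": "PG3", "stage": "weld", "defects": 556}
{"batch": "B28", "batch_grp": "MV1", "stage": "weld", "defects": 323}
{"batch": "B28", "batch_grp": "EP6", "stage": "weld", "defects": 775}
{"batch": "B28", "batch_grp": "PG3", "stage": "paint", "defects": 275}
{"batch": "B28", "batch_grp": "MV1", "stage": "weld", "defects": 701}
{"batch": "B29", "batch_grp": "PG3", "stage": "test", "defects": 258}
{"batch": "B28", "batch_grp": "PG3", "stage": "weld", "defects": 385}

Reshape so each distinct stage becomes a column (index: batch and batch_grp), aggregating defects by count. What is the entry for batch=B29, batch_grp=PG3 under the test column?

3

Rows with batch=B29, batch_grp=PG3 and stage=test: defects values are 998, 339, 258.
3 rows match — count = 3.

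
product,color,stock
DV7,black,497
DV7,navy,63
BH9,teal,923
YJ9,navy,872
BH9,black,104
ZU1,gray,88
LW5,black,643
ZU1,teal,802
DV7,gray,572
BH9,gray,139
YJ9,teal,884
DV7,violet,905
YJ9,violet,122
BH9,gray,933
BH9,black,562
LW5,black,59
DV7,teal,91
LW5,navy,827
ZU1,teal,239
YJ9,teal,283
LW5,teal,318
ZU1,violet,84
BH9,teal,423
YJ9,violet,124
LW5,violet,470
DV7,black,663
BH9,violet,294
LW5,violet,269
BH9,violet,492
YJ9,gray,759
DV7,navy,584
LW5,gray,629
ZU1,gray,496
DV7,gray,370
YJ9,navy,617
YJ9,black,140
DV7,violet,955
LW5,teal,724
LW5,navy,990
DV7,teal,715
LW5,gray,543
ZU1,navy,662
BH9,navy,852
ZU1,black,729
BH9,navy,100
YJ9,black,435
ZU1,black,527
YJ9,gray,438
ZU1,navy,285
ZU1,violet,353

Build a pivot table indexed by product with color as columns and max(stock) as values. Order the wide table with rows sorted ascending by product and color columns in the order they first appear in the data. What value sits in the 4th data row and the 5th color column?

124

With rows sorted ascending by product, row 4 is product=YJ9. color columns in first-appearance order: black, navy, teal, gray, violet; column 5 is violet.
Long rows with product=YJ9, color=violet: max(122, 124) = 124.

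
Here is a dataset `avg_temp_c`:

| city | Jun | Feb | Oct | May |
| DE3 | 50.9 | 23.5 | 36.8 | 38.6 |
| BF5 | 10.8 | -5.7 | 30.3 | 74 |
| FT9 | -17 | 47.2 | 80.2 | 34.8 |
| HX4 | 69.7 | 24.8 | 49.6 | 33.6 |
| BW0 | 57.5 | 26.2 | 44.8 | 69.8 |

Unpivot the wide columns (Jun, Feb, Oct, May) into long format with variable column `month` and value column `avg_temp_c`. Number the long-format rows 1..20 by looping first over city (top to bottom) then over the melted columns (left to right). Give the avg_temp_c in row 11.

20 rows total (5 × 4). Row 11: index ⌊(11-1)/4⌋ = 2 into city → FT9; (11-1) mod 4 = 2 into the melted columns → Oct.
So row 11 is (FT9, Oct, 80.2); avg_temp_c = 80.2.

80.2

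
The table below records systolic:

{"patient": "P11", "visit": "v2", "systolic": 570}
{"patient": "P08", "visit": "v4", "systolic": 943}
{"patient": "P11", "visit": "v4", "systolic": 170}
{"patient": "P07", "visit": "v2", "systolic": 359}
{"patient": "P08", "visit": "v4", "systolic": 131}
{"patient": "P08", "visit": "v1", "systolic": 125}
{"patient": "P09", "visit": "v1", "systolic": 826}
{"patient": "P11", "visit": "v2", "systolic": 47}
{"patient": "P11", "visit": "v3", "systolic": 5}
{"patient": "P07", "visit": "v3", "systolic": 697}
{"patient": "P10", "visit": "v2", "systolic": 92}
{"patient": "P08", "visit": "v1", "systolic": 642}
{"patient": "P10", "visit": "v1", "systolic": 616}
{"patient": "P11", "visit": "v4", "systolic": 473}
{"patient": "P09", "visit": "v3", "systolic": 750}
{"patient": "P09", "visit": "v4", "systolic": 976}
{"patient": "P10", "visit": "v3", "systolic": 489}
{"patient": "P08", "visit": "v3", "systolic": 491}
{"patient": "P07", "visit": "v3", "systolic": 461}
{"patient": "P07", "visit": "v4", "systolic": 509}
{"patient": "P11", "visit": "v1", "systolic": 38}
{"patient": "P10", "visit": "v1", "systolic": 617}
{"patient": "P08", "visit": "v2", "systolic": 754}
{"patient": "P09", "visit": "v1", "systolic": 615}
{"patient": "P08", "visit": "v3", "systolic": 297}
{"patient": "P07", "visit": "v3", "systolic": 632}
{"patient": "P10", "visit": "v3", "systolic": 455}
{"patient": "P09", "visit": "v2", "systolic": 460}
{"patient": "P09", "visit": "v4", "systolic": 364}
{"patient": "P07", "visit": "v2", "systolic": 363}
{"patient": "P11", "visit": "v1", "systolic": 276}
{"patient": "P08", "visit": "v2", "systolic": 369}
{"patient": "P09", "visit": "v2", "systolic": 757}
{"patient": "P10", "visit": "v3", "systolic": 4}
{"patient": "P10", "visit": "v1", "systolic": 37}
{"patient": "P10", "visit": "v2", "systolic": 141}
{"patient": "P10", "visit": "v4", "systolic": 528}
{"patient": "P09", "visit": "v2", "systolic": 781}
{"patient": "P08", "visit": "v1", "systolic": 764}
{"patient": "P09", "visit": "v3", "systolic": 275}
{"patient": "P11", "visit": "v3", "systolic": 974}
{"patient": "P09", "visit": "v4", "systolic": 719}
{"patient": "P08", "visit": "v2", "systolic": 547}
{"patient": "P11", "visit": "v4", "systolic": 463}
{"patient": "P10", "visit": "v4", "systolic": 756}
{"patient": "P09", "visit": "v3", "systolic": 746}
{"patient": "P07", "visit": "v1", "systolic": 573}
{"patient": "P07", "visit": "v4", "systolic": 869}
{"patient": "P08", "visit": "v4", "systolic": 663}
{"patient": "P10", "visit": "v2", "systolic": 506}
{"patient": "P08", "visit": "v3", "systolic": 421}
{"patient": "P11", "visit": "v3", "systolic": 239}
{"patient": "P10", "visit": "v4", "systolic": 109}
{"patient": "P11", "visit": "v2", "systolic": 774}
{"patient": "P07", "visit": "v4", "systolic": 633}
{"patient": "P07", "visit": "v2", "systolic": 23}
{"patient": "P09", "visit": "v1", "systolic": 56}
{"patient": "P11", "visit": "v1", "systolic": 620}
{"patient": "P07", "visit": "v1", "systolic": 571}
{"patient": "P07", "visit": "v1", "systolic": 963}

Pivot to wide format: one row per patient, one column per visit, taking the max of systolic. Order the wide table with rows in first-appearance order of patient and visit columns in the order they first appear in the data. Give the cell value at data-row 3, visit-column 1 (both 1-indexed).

With rows in first-appearance order of patient, row 3 is patient=P07. visit columns in first-appearance order: v2, v4, v1, v3; column 1 is v2.
Long rows with patient=P07, visit=v2: max(359, 363, 23) = 363.

363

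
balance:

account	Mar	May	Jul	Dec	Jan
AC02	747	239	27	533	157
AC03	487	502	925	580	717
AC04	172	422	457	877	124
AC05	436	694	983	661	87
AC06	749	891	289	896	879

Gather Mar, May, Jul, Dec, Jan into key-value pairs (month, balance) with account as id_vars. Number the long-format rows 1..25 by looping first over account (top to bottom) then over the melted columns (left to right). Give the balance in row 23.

289

25 rows total (5 × 5). Row 23: index ⌊(23-1)/5⌋ = 4 into account → AC06; (23-1) mod 5 = 2 into the melted columns → Jul.
So row 23 is (AC06, Jul, 289); balance = 289.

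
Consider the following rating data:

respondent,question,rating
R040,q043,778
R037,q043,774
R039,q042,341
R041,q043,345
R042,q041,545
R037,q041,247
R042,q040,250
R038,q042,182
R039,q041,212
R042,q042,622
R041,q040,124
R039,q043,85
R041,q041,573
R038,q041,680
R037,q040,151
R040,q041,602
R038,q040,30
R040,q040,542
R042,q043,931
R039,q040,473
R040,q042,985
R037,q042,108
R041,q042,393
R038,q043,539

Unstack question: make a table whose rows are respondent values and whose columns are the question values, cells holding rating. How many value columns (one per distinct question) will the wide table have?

4 distinct question values: q040, q041, q042, q043.

4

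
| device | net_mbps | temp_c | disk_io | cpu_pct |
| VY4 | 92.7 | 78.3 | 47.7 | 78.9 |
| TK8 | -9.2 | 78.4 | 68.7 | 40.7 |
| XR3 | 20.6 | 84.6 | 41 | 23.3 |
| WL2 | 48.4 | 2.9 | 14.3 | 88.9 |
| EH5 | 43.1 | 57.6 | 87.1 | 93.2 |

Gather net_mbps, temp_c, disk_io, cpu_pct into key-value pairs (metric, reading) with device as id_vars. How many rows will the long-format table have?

5 device values × 4 melted columns = 20 rows.

20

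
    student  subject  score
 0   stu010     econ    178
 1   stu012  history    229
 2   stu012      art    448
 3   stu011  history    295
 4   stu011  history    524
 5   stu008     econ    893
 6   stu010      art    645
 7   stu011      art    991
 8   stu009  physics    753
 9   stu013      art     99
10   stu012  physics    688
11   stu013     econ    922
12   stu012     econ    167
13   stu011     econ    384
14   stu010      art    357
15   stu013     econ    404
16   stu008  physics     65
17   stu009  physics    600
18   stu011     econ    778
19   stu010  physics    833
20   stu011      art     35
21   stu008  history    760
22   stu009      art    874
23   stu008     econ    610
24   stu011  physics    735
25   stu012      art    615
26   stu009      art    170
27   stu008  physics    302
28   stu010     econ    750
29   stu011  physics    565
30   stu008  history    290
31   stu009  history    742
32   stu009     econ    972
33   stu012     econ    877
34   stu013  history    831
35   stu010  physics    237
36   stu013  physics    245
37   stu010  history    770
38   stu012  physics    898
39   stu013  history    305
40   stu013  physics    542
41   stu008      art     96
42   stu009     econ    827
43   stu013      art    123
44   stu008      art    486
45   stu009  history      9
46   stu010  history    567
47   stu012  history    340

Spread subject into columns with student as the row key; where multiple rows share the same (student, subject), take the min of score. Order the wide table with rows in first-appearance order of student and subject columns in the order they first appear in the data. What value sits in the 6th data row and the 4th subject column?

With rows in first-appearance order of student, row 6 is student=stu013. subject columns in first-appearance order: econ, history, art, physics; column 4 is physics.
Long rows with student=stu013, subject=physics: min(245, 542) = 245.

245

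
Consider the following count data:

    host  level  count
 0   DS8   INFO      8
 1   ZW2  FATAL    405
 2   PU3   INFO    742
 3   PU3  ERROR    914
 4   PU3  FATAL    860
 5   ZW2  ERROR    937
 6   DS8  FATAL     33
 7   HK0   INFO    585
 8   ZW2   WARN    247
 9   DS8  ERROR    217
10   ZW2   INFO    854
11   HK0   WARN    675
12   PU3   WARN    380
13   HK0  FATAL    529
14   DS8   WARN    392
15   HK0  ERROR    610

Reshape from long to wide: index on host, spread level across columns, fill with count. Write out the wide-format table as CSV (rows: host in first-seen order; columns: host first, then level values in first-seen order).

Columns: host plus the 4 distinct level values (INFO, FATAL, ERROR, WARN).
For example, row DS8 column INFO takes count=8 from the long row (DS8, INFO).

host,INFO,FATAL,ERROR,WARN
DS8,8,33,217,392
ZW2,854,405,937,247
PU3,742,860,914,380
HK0,585,529,610,675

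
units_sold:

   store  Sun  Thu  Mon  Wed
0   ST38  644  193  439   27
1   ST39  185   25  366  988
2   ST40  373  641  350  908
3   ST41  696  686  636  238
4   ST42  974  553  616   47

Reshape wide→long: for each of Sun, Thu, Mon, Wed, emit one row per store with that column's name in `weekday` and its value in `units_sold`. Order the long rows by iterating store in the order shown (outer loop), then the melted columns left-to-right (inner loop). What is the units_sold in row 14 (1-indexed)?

20 rows total (5 × 4). Row 14: index ⌊(14-1)/4⌋ = 3 into store → ST41; (14-1) mod 4 = 1 into the melted columns → Thu.
So row 14 is (ST41, Thu, 686); units_sold = 686.

686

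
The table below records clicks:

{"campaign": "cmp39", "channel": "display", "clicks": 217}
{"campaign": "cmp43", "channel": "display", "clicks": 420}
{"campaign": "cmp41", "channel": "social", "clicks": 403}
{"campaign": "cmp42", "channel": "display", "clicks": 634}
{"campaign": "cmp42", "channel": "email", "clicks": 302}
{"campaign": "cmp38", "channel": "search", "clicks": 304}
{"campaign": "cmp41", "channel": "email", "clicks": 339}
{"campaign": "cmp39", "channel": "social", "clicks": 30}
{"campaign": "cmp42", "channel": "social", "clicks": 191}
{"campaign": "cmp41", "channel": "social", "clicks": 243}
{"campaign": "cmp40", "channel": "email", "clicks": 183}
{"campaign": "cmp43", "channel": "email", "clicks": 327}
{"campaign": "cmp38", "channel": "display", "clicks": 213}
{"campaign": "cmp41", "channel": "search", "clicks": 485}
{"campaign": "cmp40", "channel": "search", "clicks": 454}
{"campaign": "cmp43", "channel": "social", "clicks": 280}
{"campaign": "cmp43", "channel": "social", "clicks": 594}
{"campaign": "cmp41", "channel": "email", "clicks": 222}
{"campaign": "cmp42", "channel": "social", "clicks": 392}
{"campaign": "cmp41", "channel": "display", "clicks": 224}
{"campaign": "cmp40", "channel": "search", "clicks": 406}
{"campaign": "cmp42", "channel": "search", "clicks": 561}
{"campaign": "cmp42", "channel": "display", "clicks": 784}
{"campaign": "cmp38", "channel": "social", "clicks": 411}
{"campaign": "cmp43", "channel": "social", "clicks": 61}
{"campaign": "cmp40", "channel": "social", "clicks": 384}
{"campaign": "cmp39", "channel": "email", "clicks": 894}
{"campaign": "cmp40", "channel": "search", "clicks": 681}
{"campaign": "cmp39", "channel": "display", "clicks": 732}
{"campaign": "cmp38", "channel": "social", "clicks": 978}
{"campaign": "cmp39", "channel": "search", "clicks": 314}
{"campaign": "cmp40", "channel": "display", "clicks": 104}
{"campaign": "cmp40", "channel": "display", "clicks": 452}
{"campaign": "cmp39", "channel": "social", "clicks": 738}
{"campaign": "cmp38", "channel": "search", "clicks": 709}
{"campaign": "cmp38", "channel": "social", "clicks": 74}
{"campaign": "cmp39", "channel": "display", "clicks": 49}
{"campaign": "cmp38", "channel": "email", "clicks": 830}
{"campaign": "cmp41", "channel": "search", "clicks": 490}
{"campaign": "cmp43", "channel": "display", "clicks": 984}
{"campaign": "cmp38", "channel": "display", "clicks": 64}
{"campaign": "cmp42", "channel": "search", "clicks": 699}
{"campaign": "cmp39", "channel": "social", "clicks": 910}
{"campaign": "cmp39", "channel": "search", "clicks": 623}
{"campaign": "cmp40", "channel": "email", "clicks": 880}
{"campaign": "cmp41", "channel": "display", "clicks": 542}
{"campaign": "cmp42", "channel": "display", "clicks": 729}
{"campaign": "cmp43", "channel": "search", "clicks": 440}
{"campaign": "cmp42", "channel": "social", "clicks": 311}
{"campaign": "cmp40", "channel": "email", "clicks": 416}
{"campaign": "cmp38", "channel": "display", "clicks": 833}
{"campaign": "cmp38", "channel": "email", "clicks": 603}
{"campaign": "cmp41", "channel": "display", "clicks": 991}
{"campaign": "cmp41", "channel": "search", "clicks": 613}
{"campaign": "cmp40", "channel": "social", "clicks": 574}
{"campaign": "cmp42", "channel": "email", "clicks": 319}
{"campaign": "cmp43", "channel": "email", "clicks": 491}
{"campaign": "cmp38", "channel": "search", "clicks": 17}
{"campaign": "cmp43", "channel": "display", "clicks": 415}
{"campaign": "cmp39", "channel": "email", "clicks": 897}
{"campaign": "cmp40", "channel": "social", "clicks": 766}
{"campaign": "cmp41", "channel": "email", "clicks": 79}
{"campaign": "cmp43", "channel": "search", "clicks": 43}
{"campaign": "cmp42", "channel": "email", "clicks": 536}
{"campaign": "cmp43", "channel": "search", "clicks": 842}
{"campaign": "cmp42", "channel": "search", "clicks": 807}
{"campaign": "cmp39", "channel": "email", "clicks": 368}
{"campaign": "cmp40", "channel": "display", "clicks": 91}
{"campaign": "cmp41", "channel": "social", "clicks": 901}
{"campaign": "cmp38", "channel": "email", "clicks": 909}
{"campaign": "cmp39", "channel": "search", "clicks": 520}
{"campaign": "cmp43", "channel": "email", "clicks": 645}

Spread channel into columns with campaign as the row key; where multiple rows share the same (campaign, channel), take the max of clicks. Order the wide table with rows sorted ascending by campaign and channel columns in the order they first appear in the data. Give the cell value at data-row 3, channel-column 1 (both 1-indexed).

452

With rows sorted ascending by campaign, row 3 is campaign=cmp40. channel columns in first-appearance order: display, social, email, search; column 1 is display.
Long rows with campaign=cmp40, channel=display: max(104, 452, 91) = 452.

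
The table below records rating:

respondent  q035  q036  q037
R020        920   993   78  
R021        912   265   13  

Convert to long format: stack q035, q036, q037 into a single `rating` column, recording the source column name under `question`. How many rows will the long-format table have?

6

2 respondent values × 3 melted columns = 6 rows.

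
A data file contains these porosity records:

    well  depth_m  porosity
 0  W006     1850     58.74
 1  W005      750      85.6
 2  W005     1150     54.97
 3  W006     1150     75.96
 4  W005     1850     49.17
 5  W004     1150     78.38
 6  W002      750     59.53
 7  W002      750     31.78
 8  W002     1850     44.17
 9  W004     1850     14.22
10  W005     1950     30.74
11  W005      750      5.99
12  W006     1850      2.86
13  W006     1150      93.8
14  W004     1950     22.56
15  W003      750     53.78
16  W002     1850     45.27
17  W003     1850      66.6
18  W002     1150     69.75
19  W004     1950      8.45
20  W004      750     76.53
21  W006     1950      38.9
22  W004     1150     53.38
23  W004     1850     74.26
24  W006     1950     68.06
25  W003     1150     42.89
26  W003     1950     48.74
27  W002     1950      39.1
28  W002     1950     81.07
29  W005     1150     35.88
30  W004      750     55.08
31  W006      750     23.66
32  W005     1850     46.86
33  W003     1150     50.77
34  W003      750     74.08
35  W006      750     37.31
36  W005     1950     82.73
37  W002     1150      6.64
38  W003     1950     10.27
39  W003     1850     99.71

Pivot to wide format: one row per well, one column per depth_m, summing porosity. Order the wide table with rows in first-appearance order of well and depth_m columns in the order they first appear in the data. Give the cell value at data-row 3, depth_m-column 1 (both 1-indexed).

With rows in first-appearance order of well, row 3 is well=W004. depth_m columns in first-appearance order: 1850, 750, 1150, 1950; column 1 is 1850.
Long rows with well=W004, depth_m=1850: 14.22 + 74.26 = 88.48.

88.48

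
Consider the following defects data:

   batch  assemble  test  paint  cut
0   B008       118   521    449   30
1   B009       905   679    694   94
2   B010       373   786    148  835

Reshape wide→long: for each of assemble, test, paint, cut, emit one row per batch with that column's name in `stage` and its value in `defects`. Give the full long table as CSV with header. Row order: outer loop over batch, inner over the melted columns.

batch,stage,defects
B008,assemble,118
B008,test,521
B008,paint,449
B008,cut,30
B009,assemble,905
B009,test,679
B009,paint,694
B009,cut,94
B010,assemble,373
B010,test,786
B010,paint,148
B010,cut,835

Each (batch, column) pair becomes one row: 3 × 4 = 12 rows.
For example, (B008, assemble) → defects=118.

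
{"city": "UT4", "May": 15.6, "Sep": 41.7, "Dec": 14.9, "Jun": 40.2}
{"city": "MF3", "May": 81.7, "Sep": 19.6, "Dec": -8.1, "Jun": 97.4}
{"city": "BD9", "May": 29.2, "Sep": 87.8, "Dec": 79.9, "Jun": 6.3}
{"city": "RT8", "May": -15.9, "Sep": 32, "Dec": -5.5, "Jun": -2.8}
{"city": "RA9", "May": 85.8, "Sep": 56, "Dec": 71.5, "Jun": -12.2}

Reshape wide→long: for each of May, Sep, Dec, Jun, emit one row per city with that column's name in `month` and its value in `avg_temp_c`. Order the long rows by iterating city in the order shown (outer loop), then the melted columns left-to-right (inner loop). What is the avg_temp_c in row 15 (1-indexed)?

-5.5

20 rows total (5 × 4). Row 15: index ⌊(15-1)/4⌋ = 3 into city → RT8; (15-1) mod 4 = 2 into the melted columns → Dec.
So row 15 is (RT8, Dec, -5.5); avg_temp_c = -5.5.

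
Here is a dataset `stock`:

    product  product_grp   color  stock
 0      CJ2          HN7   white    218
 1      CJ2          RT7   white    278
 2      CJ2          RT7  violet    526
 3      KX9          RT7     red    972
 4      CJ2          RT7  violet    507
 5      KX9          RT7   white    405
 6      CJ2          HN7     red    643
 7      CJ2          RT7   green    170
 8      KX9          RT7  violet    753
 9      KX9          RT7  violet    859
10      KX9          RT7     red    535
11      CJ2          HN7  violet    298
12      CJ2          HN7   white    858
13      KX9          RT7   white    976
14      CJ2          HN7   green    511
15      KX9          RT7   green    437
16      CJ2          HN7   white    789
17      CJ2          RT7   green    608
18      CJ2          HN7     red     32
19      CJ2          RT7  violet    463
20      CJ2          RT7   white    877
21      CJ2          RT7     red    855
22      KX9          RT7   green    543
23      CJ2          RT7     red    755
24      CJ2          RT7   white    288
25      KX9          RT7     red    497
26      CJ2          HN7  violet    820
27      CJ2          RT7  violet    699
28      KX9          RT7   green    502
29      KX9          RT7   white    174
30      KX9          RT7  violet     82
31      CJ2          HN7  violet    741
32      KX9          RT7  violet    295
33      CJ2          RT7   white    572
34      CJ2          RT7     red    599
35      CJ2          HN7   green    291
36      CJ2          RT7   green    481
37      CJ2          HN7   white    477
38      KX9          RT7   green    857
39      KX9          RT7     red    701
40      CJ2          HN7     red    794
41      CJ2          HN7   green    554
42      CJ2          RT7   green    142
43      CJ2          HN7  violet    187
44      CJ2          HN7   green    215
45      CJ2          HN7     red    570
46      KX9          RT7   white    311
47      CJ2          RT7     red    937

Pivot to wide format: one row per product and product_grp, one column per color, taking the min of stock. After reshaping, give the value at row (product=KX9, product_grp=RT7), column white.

Rows with product=KX9, product_grp=RT7 and color=white: stock values are 405, 976, 174, 311.
min(405, 976, 174, 311) = 174.

174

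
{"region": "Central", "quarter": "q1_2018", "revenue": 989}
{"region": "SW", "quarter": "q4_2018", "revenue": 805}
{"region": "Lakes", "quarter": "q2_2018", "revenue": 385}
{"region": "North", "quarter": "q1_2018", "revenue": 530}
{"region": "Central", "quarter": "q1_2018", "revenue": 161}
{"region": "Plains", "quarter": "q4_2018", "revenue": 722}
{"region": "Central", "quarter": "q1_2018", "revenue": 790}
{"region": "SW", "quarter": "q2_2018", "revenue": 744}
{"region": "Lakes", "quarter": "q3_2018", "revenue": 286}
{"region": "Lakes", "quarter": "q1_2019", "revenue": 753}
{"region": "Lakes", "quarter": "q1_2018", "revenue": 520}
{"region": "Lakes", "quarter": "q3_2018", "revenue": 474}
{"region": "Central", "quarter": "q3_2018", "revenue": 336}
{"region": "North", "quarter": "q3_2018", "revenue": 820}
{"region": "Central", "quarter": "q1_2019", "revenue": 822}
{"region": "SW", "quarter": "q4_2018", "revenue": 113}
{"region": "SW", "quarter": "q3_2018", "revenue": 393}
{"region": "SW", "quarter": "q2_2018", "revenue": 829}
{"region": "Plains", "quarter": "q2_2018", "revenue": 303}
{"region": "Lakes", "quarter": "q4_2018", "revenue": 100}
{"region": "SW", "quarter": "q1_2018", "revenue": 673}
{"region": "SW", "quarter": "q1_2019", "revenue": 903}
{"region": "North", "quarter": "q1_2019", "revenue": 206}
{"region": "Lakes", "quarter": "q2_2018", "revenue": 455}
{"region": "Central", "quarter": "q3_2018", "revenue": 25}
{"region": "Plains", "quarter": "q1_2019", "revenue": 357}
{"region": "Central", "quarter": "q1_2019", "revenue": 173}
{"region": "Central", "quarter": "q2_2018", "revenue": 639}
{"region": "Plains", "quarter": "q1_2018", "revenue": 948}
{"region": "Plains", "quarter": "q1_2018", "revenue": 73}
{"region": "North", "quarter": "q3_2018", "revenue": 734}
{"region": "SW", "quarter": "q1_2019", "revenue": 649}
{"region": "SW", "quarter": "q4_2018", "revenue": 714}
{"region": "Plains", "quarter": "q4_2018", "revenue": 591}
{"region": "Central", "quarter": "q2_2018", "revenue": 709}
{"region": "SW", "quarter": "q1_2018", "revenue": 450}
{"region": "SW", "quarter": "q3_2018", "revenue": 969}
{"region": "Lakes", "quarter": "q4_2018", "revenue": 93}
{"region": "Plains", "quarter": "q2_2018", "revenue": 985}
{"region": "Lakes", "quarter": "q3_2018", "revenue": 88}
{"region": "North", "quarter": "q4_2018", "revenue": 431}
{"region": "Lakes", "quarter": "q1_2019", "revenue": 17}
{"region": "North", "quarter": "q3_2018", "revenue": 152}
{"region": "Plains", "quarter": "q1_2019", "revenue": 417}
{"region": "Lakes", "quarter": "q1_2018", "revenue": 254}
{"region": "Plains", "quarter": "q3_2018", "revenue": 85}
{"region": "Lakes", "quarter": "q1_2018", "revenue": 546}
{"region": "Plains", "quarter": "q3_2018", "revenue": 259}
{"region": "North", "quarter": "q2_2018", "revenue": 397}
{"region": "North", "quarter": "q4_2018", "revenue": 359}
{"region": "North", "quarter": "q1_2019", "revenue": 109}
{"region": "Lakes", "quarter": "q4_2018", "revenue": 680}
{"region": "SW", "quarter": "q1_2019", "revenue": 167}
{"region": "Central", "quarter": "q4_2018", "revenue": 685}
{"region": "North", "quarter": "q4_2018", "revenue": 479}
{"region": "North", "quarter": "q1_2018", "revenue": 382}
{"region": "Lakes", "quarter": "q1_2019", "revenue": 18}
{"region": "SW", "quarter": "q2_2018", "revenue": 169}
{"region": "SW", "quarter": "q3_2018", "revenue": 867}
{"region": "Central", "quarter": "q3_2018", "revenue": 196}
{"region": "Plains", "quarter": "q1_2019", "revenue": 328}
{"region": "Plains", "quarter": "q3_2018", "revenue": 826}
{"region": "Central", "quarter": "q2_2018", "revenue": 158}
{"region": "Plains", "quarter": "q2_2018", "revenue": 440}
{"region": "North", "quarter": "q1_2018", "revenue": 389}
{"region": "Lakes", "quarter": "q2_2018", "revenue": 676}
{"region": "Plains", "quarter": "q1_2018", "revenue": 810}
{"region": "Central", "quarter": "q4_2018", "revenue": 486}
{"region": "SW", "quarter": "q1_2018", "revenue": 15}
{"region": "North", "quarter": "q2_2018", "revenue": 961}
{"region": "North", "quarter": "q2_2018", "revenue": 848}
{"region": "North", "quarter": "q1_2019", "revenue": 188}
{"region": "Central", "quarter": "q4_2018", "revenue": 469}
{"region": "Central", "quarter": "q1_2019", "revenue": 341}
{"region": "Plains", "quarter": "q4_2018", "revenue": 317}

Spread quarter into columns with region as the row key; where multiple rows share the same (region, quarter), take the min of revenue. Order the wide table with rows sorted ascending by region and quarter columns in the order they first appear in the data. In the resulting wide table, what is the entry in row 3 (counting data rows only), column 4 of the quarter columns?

152

With rows sorted ascending by region, row 3 is region=North. quarter columns in first-appearance order: q1_2018, q4_2018, q2_2018, q3_2018, q1_2019; column 4 is q3_2018.
Long rows with region=North, quarter=q3_2018: min(820, 734, 152) = 152.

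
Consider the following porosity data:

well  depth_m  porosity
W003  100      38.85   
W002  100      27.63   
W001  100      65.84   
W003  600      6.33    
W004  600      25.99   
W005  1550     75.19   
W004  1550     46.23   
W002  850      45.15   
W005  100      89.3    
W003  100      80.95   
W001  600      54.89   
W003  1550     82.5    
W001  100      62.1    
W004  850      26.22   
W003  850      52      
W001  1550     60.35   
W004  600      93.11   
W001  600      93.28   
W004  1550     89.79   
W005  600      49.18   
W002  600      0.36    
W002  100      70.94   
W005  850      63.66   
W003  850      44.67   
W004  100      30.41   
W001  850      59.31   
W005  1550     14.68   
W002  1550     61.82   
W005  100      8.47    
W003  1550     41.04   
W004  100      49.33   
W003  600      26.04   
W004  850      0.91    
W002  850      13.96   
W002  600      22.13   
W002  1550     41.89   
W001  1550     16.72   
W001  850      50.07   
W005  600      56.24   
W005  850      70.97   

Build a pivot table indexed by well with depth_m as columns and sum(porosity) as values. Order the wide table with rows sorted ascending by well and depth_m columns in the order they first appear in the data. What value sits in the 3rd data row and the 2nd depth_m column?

32.37

With rows sorted ascending by well, row 3 is well=W003. depth_m columns in first-appearance order: 100, 600, 1550, 850; column 2 is 600.
Long rows with well=W003, depth_m=600: 6.33 + 26.04 = 32.37.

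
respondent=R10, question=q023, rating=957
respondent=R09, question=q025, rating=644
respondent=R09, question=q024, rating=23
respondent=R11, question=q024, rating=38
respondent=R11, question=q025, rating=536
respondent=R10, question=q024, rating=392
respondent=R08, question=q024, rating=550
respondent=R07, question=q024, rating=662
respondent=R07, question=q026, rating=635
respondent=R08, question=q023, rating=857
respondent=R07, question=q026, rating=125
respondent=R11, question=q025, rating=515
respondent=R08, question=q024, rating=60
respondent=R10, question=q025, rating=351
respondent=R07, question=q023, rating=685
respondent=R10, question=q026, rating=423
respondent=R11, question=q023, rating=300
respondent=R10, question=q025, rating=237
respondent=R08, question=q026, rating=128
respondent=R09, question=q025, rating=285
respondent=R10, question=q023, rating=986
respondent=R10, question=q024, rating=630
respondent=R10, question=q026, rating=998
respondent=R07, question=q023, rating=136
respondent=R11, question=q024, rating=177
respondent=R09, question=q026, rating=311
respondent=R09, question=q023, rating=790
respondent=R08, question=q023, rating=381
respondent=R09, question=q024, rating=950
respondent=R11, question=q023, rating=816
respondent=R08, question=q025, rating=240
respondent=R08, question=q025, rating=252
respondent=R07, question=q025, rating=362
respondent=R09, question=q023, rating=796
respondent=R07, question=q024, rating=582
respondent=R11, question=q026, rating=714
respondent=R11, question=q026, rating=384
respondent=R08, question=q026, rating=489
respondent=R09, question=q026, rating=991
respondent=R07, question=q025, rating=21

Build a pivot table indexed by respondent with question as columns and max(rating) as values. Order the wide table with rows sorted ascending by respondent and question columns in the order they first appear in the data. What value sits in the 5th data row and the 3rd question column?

177

With rows sorted ascending by respondent, row 5 is respondent=R11. question columns in first-appearance order: q023, q025, q024, q026; column 3 is q024.
Long rows with respondent=R11, question=q024: max(38, 177) = 177.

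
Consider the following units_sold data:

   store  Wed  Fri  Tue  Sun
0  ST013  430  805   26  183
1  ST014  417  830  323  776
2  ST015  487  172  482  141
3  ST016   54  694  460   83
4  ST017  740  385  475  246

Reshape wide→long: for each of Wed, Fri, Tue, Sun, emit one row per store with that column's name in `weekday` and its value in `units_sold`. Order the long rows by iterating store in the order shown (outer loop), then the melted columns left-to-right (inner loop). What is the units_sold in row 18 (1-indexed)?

385

20 rows total (5 × 4). Row 18: index ⌊(18-1)/4⌋ = 4 into store → ST017; (18-1) mod 4 = 1 into the melted columns → Fri.
So row 18 is (ST017, Fri, 385); units_sold = 385.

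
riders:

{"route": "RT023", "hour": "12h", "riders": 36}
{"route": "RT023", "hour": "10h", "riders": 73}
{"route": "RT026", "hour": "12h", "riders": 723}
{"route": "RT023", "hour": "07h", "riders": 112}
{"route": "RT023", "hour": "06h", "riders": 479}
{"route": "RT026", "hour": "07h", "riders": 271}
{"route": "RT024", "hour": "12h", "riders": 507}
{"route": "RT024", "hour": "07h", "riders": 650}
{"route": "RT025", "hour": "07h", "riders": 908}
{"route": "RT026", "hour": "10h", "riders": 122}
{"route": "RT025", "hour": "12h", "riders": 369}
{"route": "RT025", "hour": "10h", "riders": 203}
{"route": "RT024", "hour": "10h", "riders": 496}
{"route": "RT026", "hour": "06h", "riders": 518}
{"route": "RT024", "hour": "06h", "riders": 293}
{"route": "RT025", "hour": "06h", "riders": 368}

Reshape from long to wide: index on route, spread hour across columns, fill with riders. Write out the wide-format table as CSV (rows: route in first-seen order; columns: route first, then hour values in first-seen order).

route,12h,10h,07h,06h
RT023,36,73,112,479
RT026,723,122,271,518
RT024,507,496,650,293
RT025,369,203,908,368

Columns: route plus the 4 distinct hour values (12h, 10h, 07h, 06h).
For example, row RT023 column 12h takes riders=36 from the long row (RT023, 12h).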